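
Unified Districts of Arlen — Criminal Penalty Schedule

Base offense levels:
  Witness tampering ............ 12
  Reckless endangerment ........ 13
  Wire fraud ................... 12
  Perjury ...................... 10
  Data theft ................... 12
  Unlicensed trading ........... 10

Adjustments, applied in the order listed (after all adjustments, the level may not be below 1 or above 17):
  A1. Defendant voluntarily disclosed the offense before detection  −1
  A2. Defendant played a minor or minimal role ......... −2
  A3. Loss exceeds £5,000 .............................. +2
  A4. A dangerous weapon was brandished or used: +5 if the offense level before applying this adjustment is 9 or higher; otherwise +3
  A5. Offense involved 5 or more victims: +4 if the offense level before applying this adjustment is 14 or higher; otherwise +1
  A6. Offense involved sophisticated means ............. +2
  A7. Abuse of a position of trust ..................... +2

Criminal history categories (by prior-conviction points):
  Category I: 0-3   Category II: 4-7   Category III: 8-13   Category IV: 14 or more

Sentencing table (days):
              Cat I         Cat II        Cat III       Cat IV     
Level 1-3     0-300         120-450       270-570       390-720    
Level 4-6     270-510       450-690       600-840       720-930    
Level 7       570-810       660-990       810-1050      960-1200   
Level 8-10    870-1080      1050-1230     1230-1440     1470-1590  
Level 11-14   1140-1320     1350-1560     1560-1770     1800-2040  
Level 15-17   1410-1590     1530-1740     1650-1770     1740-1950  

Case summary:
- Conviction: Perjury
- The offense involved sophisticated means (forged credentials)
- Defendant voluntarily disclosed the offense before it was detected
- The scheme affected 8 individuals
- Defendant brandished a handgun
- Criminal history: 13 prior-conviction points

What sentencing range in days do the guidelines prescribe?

Base offense level for perjury: 10.
A1 applies: 10 − 1 = 9.
A2 does not apply.
A3 does not apply.
A4 applies (level before this adjustment is 9 ≥ 9, so +5): 9 + 5 = 14.
A5 applies (level before this adjustment is 14 ≥ 14, so +4): 14 + 4 = 18.
A6 applies: 18 + 2 = 20.
Level 20 exceeds the maximum of 17; capped at 17.
Final offense level: 17.
Criminal history: 13 prior points → Category III (8-13).
Level 17 falls in the 15-17 band.
Grid: Level 15-17 × Category III = 1650-1770 days.

1650-1770 days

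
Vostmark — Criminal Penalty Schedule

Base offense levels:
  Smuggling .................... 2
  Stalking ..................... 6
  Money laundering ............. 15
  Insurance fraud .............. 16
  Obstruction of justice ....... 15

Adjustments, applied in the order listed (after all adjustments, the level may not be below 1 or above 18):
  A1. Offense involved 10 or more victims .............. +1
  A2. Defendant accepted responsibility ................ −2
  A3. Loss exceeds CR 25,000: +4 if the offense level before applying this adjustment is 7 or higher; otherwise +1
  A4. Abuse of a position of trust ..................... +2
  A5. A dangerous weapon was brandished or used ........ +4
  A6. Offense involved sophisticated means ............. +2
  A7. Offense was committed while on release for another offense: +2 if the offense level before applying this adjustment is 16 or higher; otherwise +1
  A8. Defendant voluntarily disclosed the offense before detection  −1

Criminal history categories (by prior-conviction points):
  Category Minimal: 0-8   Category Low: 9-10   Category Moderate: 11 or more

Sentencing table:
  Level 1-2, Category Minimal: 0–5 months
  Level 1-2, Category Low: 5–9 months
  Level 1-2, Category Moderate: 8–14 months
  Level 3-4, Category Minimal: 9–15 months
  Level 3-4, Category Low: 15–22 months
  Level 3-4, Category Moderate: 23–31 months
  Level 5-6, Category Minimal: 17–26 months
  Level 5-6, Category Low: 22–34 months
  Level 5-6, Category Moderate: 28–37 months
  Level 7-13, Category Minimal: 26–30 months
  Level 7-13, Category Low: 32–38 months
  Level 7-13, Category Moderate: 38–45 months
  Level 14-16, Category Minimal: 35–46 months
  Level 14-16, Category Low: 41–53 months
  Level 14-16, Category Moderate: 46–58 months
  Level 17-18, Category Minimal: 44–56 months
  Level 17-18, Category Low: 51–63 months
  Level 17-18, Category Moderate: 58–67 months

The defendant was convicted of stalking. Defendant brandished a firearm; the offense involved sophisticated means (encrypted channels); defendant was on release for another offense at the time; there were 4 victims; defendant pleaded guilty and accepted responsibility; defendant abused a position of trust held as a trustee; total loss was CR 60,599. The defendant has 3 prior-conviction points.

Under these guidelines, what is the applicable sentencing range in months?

Base offense level for stalking: 6.
A2 applies: 6 − 2 = 4.
A3 applies (level before this adjustment is 4 < 7, so +1): 4 + 1 = 5.
A4 applies: 5 + 2 = 7.
A5 applies: 7 + 4 = 11.
A6 applies: 11 + 2 = 13.
A7 applies (level before this adjustment is 13 < 16, so +1): 13 + 1 = 14.
Final offense level: 14.
Criminal history: 3 prior points → Category Minimal (0-8).
Level 14 falls in the 14-16 band.
Grid: Level 14-16 × Category Minimal = 35-46 months.

35-46 months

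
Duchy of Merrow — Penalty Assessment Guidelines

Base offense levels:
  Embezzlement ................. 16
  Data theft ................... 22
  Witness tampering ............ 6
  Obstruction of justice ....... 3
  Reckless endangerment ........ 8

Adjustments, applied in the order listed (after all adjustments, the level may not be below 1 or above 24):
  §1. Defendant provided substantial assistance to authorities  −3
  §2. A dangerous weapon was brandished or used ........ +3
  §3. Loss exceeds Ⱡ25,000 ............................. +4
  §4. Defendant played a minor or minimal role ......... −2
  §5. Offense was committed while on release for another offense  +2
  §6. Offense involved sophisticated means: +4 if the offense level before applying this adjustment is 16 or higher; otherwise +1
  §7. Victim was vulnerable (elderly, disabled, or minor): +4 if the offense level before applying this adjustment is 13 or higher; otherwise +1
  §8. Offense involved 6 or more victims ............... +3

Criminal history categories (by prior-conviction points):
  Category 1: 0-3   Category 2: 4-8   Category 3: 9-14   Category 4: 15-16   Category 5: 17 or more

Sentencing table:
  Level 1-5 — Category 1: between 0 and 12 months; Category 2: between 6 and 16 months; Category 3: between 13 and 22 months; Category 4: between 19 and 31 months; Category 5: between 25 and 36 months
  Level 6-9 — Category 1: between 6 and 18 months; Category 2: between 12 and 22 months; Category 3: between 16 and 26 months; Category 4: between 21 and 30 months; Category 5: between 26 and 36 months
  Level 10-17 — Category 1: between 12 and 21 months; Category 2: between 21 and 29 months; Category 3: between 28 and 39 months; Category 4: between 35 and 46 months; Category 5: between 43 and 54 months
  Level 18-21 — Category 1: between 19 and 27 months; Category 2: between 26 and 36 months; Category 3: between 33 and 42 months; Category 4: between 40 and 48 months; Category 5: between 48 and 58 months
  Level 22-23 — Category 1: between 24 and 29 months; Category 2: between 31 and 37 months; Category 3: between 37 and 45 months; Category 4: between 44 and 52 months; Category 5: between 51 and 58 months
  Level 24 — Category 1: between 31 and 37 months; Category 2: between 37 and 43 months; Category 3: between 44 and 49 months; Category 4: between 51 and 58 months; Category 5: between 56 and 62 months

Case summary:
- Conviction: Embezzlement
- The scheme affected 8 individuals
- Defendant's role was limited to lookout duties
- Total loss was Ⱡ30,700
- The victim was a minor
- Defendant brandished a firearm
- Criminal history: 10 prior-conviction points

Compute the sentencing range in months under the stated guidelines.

44-49 months

Base offense level for embezzlement: 16.
§1 does not apply.
§2 applies: 16 + 3 = 19.
§3 applies: 19 + 4 = 23.
§4 applies: 23 − 2 = 21.
§5 does not apply.
§6 does not apply.
§7 applies (level before this adjustment is 21 ≥ 13, so +4): 21 + 4 = 25.
§8 applies: 25 + 3 = 28.
Level 28 exceeds the maximum of 24; capped at 24.
Final offense level: 24.
Criminal history: 10 prior points → Category 3 (9-14).
Level 24 falls in the 24 band.
Grid: Level 24 × Category 3 = 44-49 months.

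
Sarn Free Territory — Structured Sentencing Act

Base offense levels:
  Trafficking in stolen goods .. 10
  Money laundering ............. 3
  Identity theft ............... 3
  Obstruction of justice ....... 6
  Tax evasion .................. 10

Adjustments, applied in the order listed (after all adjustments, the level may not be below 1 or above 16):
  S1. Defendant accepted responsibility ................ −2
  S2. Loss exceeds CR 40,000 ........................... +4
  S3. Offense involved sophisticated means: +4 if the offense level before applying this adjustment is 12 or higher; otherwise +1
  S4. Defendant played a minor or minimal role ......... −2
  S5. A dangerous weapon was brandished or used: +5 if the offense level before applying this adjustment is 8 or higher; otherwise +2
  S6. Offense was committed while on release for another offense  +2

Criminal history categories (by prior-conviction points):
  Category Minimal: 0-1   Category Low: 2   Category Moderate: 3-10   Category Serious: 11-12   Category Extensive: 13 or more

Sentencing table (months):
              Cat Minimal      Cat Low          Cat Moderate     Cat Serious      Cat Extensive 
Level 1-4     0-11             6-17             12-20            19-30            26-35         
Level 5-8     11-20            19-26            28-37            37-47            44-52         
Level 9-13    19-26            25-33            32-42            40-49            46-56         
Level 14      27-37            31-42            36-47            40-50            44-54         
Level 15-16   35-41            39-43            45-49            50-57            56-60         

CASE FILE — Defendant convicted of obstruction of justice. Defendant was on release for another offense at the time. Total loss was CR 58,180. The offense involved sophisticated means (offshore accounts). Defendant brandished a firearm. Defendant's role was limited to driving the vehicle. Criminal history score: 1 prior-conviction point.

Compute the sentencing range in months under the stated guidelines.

Base offense level for obstruction of justice: 6.
S2 applies: 6 + 4 = 10.
S3 applies (level before this adjustment is 10 < 12, so +1): 10 + 1 = 11.
S4 applies: 11 − 2 = 9.
S5 applies (level before this adjustment is 9 ≥ 8, so +5): 9 + 5 = 14.
S6 applies: 14 + 2 = 16.
Final offense level: 16.
Criminal history: 1 prior point → Category Minimal (0-1).
Level 16 falls in the 15-16 band.
Grid: Level 15-16 × Category Minimal = 35-41 months.

35-41 months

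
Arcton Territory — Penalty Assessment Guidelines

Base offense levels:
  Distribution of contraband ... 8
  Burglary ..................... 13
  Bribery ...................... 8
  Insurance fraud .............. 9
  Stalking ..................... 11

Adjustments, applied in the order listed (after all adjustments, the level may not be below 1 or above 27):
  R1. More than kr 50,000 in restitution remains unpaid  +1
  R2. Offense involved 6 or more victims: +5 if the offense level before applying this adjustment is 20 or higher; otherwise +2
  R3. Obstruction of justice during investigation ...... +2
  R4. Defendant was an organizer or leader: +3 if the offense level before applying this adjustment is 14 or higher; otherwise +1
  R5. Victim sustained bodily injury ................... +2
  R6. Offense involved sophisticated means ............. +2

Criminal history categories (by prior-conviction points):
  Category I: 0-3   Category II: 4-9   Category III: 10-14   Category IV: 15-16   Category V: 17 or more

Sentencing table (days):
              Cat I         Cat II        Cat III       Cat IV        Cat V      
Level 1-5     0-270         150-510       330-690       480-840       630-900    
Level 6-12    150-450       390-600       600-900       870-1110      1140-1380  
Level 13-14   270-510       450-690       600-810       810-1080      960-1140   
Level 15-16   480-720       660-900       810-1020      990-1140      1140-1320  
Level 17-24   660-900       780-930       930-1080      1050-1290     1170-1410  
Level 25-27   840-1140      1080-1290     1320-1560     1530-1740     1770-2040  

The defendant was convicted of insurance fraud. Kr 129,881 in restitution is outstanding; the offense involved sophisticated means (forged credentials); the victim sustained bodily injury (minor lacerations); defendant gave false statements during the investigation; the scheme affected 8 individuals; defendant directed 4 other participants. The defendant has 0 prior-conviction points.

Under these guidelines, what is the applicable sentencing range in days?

Base offense level for insurance fraud: 9.
R1 applies: 9 + 1 = 10.
R2 applies (level before this adjustment is 10 < 20, so +2): 10 + 2 = 12.
R3 applies: 12 + 2 = 14.
R4 applies (level before this adjustment is 14 ≥ 14, so +3): 14 + 3 = 17.
R5 applies: 17 + 2 = 19.
R6 applies: 19 + 2 = 21.
Final offense level: 21.
Criminal history: 0 prior points → Category I (0-3).
Level 21 falls in the 17-24 band.
Grid: Level 17-24 × Category I = 660-900 days.

660-900 days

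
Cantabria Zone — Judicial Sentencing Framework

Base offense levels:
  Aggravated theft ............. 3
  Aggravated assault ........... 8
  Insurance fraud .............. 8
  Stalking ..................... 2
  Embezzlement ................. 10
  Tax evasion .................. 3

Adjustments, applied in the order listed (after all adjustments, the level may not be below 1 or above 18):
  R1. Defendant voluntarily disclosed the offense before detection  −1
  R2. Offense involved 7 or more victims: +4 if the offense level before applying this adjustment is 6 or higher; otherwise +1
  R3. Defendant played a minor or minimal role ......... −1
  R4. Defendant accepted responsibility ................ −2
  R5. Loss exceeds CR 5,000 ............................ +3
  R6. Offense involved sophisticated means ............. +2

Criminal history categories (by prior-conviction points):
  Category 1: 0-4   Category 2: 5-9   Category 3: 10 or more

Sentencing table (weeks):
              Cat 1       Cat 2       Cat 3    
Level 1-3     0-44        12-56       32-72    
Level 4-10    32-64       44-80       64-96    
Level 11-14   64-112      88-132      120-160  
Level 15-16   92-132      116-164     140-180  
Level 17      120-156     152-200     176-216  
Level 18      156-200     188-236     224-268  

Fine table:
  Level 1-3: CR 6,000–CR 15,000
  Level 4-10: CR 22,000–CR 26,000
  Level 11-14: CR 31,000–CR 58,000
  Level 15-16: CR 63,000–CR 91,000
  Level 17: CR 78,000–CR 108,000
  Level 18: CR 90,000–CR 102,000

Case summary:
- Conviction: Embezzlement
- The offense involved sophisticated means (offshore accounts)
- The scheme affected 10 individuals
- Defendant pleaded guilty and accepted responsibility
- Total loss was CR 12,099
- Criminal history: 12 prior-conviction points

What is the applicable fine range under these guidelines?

Base offense level for embezzlement: 10.
R1 does not apply.
R2 applies (level before this adjustment is 10 ≥ 6, so +4): 10 + 4 = 14.
R3 does not apply.
R4 applies: 14 − 2 = 12.
R5 applies: 12 + 3 = 15.
R6 applies: 15 + 2 = 17.
Final offense level: 17.
Level 17 falls in the 17 band.
Fine table: Level 17 → CR 78,000–CR 108,000.

CR 78,000–CR 108,000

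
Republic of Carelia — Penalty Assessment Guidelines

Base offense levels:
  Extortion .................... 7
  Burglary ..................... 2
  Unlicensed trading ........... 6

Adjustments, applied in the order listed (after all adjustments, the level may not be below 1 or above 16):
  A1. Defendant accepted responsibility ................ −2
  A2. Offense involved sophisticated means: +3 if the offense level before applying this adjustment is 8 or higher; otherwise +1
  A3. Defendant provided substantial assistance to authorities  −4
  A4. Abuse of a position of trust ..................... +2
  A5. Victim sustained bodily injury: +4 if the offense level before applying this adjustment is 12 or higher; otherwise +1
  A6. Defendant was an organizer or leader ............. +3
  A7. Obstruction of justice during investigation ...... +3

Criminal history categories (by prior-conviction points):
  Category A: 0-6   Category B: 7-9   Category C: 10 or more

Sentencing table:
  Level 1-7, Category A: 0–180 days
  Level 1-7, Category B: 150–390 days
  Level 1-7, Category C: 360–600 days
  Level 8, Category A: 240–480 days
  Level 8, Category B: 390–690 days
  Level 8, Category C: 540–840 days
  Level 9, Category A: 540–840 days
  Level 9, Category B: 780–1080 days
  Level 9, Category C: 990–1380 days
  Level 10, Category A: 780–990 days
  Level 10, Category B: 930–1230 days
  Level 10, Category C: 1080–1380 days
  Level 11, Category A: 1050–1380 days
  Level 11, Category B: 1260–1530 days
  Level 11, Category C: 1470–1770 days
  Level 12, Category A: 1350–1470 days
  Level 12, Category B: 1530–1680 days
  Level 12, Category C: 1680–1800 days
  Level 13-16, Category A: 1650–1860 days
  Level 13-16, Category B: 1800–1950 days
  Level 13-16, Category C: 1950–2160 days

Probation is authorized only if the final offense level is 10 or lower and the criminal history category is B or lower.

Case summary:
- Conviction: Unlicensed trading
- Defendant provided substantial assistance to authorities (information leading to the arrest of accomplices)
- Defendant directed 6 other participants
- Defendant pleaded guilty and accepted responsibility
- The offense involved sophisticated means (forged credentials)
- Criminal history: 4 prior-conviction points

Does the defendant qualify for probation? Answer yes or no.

Base offense level for unlicensed trading: 6.
A1 applies: 6 − 2 = 4.
A2 applies (level before this adjustment is 4 < 8, so +1): 4 + 1 = 5.
A3 applies: 5 − 4 = 1.
A4 does not apply.
A6 applies: 1 + 3 = 4.
Final offense level: 4.
Criminal history: 4 prior points → Category A (0-6).
Level 4 falls in the 1-7 band.
Grid: Level 1-7 × Category A = 0-180 days.
Probation check: level 4 ≤ 10 and category A ≤ B → eligible.

Yes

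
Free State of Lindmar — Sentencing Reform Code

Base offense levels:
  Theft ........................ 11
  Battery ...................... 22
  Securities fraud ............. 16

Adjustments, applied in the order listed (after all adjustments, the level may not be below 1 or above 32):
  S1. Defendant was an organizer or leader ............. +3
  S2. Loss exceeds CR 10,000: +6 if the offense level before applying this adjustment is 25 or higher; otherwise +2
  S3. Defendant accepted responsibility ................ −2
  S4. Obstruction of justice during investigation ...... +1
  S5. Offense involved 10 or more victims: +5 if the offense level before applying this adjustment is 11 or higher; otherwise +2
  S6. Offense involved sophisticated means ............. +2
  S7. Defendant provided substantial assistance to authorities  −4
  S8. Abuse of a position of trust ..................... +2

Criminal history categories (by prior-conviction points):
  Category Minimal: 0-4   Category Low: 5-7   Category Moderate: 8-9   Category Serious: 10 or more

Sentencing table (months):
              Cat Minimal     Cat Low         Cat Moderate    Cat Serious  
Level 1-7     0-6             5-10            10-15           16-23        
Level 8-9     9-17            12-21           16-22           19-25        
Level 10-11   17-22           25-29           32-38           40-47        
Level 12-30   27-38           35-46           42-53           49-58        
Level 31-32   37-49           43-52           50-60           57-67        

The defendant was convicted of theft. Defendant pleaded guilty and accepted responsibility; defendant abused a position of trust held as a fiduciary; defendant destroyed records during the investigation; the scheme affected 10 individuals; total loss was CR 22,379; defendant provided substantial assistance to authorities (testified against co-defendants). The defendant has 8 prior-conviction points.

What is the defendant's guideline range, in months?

Base offense level for theft: 11.
S1 does not apply.
S2 applies (level before this adjustment is 11 < 25, so +2): 11 + 2 = 13.
S3 applies: 13 − 2 = 11.
S4 applies: 11 + 1 = 12.
S5 applies (level before this adjustment is 12 ≥ 11, so +5): 12 + 5 = 17.
S6 does not apply.
S7 applies: 17 − 4 = 13.
S8 applies: 13 + 2 = 15.
Final offense level: 15.
Criminal history: 8 prior points → Category Moderate (8-9).
Level 15 falls in the 12-30 band.
Grid: Level 12-30 × Category Moderate = 42-53 months.

42-53 months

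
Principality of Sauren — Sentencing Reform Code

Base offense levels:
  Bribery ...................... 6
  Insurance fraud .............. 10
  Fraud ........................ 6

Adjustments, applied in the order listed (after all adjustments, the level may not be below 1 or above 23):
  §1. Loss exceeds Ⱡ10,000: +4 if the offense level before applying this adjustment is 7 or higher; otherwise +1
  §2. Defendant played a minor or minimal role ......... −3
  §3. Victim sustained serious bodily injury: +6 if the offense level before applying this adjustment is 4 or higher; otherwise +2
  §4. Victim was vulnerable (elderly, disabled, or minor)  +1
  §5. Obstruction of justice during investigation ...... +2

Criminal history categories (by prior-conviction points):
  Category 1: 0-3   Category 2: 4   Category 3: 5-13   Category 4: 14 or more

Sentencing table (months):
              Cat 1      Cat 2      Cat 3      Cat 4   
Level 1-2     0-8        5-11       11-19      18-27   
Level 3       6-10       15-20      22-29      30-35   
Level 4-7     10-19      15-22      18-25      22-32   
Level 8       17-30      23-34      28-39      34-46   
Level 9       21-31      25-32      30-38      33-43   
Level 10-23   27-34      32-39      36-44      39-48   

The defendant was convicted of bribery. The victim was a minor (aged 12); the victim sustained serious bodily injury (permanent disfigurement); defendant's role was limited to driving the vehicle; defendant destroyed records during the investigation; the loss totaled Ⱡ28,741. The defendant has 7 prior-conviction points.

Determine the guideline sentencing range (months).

Base offense level for bribery: 6.
§1 applies (level before this adjustment is 6 < 7, so +1): 6 + 1 = 7.
§2 applies: 7 − 3 = 4.
§3 applies (level before this adjustment is 4 ≥ 4, so +6): 4 + 6 = 10.
§4 applies: 10 + 1 = 11.
§5 applies: 11 + 2 = 13.
Final offense level: 13.
Criminal history: 7 prior points → Category 3 (5-13).
Level 13 falls in the 10-23 band.
Grid: Level 10-23 × Category 3 = 36-44 months.

36-44 months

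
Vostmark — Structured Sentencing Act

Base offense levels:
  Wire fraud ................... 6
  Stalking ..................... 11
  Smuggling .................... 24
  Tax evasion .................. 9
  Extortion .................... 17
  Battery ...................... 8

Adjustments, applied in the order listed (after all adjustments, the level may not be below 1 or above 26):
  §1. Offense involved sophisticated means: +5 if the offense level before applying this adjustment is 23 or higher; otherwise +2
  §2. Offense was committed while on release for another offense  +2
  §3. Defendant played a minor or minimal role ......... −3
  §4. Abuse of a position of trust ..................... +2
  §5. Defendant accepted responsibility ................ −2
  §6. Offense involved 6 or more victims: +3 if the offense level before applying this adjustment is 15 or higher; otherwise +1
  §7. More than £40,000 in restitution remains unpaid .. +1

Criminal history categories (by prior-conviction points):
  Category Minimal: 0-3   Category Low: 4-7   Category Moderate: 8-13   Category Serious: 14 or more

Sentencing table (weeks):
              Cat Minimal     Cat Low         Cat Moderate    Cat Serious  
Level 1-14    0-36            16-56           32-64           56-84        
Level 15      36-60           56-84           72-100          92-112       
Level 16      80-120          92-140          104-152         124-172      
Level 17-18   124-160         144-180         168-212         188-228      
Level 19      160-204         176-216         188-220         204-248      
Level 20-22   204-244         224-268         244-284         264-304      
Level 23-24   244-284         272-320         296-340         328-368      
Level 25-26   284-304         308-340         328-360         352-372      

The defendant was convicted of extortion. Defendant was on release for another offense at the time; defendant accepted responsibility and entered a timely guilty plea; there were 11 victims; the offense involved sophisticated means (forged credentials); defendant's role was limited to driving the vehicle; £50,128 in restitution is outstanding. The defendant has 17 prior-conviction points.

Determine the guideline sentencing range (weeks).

Base offense level for extortion: 17.
§1 applies (level before this adjustment is 17 < 23, so +2): 17 + 2 = 19.
§2 applies: 19 + 2 = 21.
§3 applies: 21 − 3 = 18.
§5 applies: 18 − 2 = 16.
§6 applies (level before this adjustment is 16 ≥ 15, so +3): 16 + 3 = 19.
§7 applies: 19 + 1 = 20.
Final offense level: 20.
Criminal history: 17 prior points → Category Serious (14+).
Level 20 falls in the 20-22 band.
Grid: Level 20-22 × Category Serious = 264-304 weeks.

264-304 weeks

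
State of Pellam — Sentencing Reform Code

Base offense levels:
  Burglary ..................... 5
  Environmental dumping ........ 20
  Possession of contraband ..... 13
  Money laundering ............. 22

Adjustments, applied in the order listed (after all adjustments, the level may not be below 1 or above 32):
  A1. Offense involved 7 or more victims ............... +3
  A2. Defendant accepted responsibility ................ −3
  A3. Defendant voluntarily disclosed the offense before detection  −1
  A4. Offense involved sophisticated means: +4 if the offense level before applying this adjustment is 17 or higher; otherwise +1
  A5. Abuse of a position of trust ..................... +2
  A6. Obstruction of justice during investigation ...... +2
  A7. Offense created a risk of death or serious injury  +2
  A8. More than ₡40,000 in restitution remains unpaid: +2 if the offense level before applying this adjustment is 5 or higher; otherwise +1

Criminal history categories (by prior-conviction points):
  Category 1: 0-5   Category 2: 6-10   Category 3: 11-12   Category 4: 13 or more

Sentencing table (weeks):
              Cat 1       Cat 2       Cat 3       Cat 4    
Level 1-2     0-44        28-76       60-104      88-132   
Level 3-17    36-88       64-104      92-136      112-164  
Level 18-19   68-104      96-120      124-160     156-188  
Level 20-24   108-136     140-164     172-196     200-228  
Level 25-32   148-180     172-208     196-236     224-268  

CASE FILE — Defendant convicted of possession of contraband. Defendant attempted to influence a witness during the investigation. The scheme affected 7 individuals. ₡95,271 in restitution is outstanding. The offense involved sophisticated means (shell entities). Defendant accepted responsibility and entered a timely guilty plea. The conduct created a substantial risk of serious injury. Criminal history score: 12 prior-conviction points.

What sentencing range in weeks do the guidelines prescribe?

172-196 weeks

Base offense level for possession of contraband: 13.
A1 applies: 13 + 3 = 16.
A2 applies: 16 − 3 = 13.
A3 does not apply.
A4 applies (level before this adjustment is 13 < 17, so +1): 13 + 1 = 14.
A6 applies: 14 + 2 = 16.
A7 applies: 16 + 2 = 18.
A8 applies (level before this adjustment is 18 ≥ 5, so +2): 18 + 2 = 20.
Final offense level: 20.
Criminal history: 12 prior points → Category 3 (11-12).
Level 20 falls in the 20-24 band.
Grid: Level 20-24 × Category 3 = 172-196 weeks.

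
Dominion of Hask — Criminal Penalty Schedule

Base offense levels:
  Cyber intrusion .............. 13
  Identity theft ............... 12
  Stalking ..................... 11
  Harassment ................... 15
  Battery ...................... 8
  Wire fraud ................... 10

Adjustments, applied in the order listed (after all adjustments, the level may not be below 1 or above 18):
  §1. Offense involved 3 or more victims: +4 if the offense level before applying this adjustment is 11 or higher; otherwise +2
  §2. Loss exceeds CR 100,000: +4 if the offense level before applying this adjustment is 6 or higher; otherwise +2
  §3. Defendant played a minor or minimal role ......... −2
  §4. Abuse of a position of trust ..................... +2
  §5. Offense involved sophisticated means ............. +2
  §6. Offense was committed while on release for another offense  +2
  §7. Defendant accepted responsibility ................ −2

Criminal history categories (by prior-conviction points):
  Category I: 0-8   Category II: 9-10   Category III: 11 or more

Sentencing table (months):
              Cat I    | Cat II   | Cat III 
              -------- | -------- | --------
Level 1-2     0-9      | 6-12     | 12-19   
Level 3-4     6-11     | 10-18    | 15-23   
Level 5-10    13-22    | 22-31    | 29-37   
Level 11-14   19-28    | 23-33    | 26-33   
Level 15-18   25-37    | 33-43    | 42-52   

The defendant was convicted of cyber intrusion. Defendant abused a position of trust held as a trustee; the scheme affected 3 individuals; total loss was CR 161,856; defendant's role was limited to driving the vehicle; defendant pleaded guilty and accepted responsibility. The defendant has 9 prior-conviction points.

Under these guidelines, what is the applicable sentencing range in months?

Base offense level for cyber intrusion: 13.
§1 applies (level before this adjustment is 13 ≥ 11, so +4): 13 + 4 = 17.
§2 applies (level before this adjustment is 17 ≥ 6, so +4): 17 + 4 = 21.
§3 applies: 21 − 2 = 19.
§4 applies: 19 + 2 = 21.
§5 does not apply.
§6 does not apply.
§7 applies: 21 − 2 = 19.
Level 19 exceeds the maximum of 18; capped at 18.
Final offense level: 18.
Criminal history: 9 prior points → Category II (9-10).
Level 18 falls in the 15-18 band.
Grid: Level 15-18 × Category II = 33-43 months.

33-43 months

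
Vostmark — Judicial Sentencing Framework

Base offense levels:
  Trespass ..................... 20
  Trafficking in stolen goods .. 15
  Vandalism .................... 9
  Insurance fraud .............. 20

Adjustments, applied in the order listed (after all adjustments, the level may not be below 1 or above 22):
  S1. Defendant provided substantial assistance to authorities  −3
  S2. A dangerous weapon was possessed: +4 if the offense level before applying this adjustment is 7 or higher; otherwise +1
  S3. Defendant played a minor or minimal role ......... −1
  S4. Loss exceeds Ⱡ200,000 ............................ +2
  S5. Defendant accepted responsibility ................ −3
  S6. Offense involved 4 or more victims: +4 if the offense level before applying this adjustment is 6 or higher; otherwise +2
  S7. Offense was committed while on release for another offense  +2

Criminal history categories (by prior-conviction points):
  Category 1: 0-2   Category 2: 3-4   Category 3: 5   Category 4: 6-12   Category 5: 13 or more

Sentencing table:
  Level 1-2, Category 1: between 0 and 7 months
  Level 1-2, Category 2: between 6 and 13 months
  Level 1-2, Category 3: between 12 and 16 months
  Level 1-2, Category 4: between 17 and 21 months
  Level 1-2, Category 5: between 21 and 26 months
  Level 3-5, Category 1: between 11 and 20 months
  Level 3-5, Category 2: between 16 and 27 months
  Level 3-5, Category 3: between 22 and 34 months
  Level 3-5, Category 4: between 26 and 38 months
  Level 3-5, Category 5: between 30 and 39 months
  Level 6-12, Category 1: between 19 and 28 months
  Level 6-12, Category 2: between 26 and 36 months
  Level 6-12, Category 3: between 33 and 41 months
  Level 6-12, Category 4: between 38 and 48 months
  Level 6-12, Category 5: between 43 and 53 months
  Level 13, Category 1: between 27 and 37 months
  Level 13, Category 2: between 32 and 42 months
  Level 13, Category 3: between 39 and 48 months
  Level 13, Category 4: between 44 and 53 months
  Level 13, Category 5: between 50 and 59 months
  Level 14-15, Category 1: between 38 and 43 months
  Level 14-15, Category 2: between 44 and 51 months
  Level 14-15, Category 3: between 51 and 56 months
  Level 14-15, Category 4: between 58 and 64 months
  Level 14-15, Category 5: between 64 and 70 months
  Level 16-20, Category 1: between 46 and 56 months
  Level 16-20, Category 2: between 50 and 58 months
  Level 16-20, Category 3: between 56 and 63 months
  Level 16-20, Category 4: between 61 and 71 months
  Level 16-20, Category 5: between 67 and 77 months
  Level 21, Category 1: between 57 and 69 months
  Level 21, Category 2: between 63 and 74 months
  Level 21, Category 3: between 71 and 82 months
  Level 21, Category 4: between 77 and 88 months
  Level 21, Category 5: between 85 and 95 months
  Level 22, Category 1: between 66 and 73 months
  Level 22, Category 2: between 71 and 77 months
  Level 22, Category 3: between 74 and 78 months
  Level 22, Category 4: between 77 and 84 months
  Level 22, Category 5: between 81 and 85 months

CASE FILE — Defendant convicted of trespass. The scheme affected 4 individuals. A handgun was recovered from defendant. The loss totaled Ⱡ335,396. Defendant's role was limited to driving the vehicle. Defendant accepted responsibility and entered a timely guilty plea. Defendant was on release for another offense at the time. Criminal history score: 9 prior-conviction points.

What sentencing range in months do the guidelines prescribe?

Base offense level for trespass: 20.
S2 applies (level before this adjustment is 20 ≥ 7, so +4): 20 + 4 = 24.
S3 applies: 24 − 1 = 23.
S4 applies: 23 + 2 = 25.
S5 applies: 25 − 3 = 22.
S6 applies (level before this adjustment is 22 ≥ 6, so +4): 22 + 4 = 26.
S7 applies: 26 + 2 = 28.
Level 28 exceeds the maximum of 22; capped at 22.
Final offense level: 22.
Criminal history: 9 prior points → Category 4 (6-12).
Level 22 falls in the 22 band.
Grid: Level 22 × Category 4 = 77-84 months.

77-84 months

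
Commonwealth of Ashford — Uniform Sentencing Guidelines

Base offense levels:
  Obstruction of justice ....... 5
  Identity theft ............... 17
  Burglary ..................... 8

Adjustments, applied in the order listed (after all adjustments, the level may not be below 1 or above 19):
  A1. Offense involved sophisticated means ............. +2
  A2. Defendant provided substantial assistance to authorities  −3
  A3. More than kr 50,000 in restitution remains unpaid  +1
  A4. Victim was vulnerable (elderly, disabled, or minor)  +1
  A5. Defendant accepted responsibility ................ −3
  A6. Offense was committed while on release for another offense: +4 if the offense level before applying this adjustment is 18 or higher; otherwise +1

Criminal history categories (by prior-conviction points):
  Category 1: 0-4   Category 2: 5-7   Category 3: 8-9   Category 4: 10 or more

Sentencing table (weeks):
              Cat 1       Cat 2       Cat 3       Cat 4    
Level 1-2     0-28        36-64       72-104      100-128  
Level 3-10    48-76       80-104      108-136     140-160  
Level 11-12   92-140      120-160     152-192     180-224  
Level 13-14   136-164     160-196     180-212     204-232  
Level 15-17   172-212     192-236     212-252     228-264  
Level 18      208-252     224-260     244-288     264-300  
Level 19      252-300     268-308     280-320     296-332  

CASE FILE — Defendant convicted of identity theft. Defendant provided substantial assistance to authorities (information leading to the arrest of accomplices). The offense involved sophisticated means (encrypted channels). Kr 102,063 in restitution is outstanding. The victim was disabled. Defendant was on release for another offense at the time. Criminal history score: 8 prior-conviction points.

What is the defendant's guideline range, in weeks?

280-320 weeks

Base offense level for identity theft: 17.
A1 applies: 17 + 2 = 19.
A2 applies: 19 − 3 = 16.
A3 applies: 16 + 1 = 17.
A4 applies: 17 + 1 = 18.
A6 applies (level before this adjustment is 18 ≥ 18, so +4): 18 + 4 = 22.
Level 22 exceeds the maximum of 19; capped at 19.
Final offense level: 19.
Criminal history: 8 prior points → Category 3 (8-9).
Level 19 falls in the 19 band.
Grid: Level 19 × Category 3 = 280-320 weeks.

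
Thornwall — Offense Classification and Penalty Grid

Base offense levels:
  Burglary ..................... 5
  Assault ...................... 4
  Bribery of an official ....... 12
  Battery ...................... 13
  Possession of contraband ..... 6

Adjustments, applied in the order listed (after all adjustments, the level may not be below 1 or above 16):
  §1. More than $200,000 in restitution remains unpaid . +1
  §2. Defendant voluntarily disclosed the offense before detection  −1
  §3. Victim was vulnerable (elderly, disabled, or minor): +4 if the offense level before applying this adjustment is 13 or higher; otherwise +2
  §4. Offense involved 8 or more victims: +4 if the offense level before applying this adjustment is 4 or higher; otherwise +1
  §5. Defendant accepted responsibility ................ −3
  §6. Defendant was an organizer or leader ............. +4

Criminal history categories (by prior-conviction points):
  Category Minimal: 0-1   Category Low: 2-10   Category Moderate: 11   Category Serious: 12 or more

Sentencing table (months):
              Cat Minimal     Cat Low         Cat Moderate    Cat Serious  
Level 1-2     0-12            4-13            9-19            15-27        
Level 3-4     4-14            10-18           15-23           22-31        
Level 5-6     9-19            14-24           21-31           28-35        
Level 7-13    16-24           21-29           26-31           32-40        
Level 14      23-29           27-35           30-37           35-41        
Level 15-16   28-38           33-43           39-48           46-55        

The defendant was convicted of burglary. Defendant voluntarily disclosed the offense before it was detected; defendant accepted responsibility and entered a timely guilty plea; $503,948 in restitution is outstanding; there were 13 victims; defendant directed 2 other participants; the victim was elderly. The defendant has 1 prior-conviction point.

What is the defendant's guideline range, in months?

Base offense level for burglary: 5.
§1 applies: 5 + 1 = 6.
§2 applies: 6 − 1 = 5.
§3 applies (level before this adjustment is 5 < 13, so +2): 5 + 2 = 7.
§4 applies (level before this adjustment is 7 ≥ 4, so +4): 7 + 4 = 11.
§5 applies: 11 − 3 = 8.
§6 applies: 8 + 4 = 12.
Final offense level: 12.
Criminal history: 1 prior point → Category Minimal (0-1).
Level 12 falls in the 7-13 band.
Grid: Level 7-13 × Category Minimal = 16-24 months.

16-24 months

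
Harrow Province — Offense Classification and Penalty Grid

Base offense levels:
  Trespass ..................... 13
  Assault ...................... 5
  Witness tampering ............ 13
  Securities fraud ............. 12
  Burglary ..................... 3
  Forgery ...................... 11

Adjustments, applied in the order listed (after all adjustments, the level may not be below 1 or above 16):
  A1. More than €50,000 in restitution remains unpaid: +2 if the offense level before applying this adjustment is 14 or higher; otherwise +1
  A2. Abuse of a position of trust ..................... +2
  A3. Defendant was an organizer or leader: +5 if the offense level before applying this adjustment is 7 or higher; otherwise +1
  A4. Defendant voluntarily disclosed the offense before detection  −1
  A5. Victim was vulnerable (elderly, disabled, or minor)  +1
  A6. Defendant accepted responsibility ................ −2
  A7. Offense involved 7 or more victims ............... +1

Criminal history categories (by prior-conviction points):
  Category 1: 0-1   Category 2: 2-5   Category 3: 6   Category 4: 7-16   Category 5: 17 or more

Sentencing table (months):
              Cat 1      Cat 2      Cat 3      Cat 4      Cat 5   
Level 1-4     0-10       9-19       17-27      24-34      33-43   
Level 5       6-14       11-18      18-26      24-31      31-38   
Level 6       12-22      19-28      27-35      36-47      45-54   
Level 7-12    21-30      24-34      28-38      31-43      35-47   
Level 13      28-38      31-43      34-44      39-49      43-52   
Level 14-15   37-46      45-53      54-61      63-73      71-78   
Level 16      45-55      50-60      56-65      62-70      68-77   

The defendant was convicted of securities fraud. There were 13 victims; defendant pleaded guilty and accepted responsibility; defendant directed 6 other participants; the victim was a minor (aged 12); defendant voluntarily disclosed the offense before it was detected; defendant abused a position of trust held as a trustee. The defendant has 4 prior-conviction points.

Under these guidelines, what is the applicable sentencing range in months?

Base offense level for securities fraud: 12.
A2 applies: 12 + 2 = 14.
A3 applies (level before this adjustment is 14 ≥ 7, so +5): 14 + 5 = 19.
A4 applies: 19 − 1 = 18.
A5 applies: 18 + 1 = 19.
A6 applies: 19 − 2 = 17.
A7 applies: 17 + 1 = 18.
Level 18 exceeds the maximum of 16; capped at 16.
Final offense level: 16.
Criminal history: 4 prior points → Category 2 (2-5).
Level 16 falls in the 16 band.
Grid: Level 16 × Category 2 = 50-60 months.

50-60 months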